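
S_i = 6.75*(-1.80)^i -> [6.75, -12.15, 21.87, -39.37, 70.86]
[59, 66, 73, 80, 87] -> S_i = 59 + 7*i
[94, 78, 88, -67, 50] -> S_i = Random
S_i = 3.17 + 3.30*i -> [3.17, 6.47, 9.77, 13.07, 16.37]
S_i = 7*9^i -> [7, 63, 567, 5103, 45927]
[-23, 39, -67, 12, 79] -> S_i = Random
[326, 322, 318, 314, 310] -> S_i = 326 + -4*i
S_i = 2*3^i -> [2, 6, 18, 54, 162]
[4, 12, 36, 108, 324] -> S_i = 4*3^i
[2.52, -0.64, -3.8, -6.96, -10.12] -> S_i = 2.52 + -3.16*i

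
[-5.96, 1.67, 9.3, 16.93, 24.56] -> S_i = -5.96 + 7.63*i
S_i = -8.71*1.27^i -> [-8.71, -11.06, -14.05, -17.84, -22.66]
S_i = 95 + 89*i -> [95, 184, 273, 362, 451]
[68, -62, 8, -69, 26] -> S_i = Random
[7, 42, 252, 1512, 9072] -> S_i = 7*6^i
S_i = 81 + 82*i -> [81, 163, 245, 327, 409]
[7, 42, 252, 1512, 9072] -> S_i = 7*6^i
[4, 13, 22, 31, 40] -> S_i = 4 + 9*i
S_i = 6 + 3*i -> [6, 9, 12, 15, 18]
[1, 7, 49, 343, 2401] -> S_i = 1*7^i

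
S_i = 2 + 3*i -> [2, 5, 8, 11, 14]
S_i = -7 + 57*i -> [-7, 50, 107, 164, 221]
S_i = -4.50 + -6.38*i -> [-4.5, -10.88, -17.26, -23.64, -30.02]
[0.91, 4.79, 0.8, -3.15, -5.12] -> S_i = Random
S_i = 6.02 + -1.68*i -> [6.02, 4.34, 2.66, 0.98, -0.7]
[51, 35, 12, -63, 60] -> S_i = Random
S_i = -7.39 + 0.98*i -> [-7.39, -6.41, -5.43, -4.45, -3.47]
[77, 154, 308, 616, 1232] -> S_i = 77*2^i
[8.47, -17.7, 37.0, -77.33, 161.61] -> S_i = 8.47*(-2.09)^i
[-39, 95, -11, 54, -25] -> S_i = Random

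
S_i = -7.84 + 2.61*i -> [-7.84, -5.23, -2.62, -0.01, 2.6]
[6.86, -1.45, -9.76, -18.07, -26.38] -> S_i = 6.86 + -8.31*i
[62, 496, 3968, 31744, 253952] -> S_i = 62*8^i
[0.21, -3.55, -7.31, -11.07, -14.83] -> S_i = 0.21 + -3.76*i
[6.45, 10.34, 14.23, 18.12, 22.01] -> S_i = 6.45 + 3.89*i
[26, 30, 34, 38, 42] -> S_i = 26 + 4*i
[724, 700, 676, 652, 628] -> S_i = 724 + -24*i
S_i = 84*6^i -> [84, 504, 3024, 18144, 108864]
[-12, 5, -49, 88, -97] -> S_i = Random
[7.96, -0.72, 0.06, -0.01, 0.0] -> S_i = 7.96*(-0.09)^i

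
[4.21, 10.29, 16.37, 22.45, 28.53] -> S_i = 4.21 + 6.08*i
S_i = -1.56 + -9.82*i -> [-1.56, -11.38, -21.2, -31.02, -40.84]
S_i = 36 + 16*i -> [36, 52, 68, 84, 100]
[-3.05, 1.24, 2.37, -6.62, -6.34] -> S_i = Random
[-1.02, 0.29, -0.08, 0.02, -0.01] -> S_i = -1.02*(-0.28)^i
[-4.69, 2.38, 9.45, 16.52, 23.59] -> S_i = -4.69 + 7.07*i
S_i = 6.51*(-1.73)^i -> [6.51, -11.26, 19.48, -33.71, 58.31]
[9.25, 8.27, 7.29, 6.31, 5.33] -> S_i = 9.25 + -0.98*i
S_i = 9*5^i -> [9, 45, 225, 1125, 5625]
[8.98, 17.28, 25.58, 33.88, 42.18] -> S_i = 8.98 + 8.30*i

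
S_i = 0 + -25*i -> [0, -25, -50, -75, -100]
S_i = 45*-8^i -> [45, -360, 2880, -23040, 184320]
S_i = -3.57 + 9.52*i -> [-3.57, 5.95, 15.47, 24.99, 34.51]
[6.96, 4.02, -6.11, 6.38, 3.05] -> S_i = Random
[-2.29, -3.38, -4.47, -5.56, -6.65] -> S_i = -2.29 + -1.09*i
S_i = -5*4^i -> [-5, -20, -80, -320, -1280]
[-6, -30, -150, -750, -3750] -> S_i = -6*5^i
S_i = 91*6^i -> [91, 546, 3276, 19656, 117936]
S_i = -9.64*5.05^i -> [-9.64, -48.68, -245.84, -1241.51, -6269.64]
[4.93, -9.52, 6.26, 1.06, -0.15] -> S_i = Random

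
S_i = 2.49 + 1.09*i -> [2.49, 3.58, 4.67, 5.76, 6.85]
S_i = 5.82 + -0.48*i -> [5.82, 5.34, 4.86, 4.38, 3.9]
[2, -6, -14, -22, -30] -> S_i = 2 + -8*i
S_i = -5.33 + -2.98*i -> [-5.33, -8.31, -11.29, -14.27, -17.25]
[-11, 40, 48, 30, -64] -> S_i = Random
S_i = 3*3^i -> [3, 9, 27, 81, 243]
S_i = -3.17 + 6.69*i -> [-3.17, 3.52, 10.21, 16.9, 23.59]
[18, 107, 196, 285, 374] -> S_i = 18 + 89*i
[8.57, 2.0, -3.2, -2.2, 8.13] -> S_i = Random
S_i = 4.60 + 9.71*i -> [4.6, 14.31, 24.02, 33.73, 43.44]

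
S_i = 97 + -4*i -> [97, 93, 89, 85, 81]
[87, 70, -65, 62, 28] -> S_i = Random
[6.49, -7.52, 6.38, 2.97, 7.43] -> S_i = Random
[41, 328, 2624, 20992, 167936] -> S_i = 41*8^i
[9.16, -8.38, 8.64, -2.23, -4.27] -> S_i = Random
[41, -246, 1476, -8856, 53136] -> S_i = 41*-6^i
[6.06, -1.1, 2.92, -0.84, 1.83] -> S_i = Random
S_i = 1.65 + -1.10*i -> [1.65, 0.55, -0.55, -1.65, -2.75]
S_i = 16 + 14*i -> [16, 30, 44, 58, 72]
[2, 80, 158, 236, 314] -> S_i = 2 + 78*i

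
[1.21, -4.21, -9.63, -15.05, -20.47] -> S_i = 1.21 + -5.42*i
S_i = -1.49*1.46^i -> [-1.49, -2.18, -3.18, -4.64, -6.77]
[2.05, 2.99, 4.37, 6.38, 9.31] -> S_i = 2.05*1.46^i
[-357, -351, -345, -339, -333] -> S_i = -357 + 6*i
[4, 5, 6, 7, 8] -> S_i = 4 + 1*i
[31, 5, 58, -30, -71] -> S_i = Random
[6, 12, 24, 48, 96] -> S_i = 6*2^i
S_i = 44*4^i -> [44, 176, 704, 2816, 11264]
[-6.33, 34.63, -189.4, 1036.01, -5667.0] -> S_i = -6.33*(-5.47)^i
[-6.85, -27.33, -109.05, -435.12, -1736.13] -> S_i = -6.85*3.99^i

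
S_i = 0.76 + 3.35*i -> [0.76, 4.11, 7.46, 10.81, 14.16]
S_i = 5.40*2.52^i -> [5.4, 13.61, 34.29, 86.42, 217.77]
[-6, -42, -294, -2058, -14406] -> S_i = -6*7^i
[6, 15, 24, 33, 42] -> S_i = 6 + 9*i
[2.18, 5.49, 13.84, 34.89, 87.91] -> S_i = 2.18*2.52^i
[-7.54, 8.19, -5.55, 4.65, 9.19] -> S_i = Random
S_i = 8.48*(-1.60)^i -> [8.48, -13.57, 21.71, -34.73, 55.57]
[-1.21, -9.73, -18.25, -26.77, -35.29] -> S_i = -1.21 + -8.52*i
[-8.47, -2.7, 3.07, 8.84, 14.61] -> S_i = -8.47 + 5.77*i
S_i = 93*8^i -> [93, 744, 5952, 47616, 380928]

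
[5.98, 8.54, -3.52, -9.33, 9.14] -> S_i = Random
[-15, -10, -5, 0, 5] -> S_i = -15 + 5*i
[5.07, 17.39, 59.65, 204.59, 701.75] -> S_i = 5.07*3.43^i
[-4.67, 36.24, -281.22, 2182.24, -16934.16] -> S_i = -4.67*(-7.76)^i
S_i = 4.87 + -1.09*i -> [4.87, 3.78, 2.69, 1.6, 0.51]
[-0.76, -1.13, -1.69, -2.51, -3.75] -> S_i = -0.76*1.49^i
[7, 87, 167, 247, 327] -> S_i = 7 + 80*i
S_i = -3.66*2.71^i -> [-3.66, -9.92, -26.88, -72.84, -197.41]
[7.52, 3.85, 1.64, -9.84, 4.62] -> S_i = Random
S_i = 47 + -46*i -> [47, 1, -45, -91, -137]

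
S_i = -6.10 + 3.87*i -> [-6.1, -2.23, 1.64, 5.51, 9.38]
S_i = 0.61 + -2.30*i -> [0.61, -1.69, -3.99, -6.29, -8.59]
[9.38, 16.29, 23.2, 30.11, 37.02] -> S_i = 9.38 + 6.91*i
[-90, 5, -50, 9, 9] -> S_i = Random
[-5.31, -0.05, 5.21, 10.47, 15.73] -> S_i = -5.31 + 5.26*i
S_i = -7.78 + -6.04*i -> [-7.78, -13.82, -19.86, -25.9, -31.94]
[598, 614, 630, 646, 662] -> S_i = 598 + 16*i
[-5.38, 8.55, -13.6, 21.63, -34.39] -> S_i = -5.38*(-1.59)^i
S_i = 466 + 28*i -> [466, 494, 522, 550, 578]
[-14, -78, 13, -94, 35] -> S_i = Random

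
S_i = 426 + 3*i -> [426, 429, 432, 435, 438]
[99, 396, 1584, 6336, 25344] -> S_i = 99*4^i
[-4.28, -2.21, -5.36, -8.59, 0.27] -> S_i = Random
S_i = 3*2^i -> [3, 6, 12, 24, 48]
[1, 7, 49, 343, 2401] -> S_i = 1*7^i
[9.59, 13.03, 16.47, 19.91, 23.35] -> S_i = 9.59 + 3.44*i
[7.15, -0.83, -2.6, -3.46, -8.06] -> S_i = Random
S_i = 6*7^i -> [6, 42, 294, 2058, 14406]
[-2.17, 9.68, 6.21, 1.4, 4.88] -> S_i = Random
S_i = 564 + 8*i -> [564, 572, 580, 588, 596]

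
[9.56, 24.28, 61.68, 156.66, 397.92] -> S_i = 9.56*2.54^i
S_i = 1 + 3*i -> [1, 4, 7, 10, 13]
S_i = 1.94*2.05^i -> [1.94, 3.98, 8.15, 16.71, 34.26]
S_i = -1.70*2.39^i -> [-1.7, -4.06, -9.71, -23.21, -55.47]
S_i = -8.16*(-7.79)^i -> [-8.16, 63.57, -495.18, 3857.47, -30049.69]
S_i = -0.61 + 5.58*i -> [-0.61, 4.97, 10.55, 16.13, 21.71]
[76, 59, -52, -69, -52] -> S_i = Random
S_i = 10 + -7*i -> [10, 3, -4, -11, -18]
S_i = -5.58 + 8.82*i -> [-5.58, 3.24, 12.06, 20.88, 29.7]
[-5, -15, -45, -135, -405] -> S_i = -5*3^i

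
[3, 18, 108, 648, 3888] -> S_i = 3*6^i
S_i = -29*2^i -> [-29, -58, -116, -232, -464]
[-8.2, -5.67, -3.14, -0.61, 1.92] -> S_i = -8.20 + 2.53*i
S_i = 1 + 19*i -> [1, 20, 39, 58, 77]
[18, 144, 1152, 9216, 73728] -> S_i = 18*8^i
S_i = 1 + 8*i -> [1, 9, 17, 25, 33]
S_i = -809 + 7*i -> [-809, -802, -795, -788, -781]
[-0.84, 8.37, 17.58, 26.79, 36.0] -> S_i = -0.84 + 9.21*i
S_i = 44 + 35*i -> [44, 79, 114, 149, 184]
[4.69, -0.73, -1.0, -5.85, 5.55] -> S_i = Random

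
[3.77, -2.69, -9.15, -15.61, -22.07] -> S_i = 3.77 + -6.46*i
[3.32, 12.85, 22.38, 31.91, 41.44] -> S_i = 3.32 + 9.53*i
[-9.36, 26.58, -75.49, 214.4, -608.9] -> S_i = -9.36*(-2.84)^i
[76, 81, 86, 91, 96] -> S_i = 76 + 5*i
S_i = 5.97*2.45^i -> [5.97, 14.63, 35.83, 87.8, 215.1]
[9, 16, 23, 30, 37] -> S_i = 9 + 7*i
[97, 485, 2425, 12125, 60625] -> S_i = 97*5^i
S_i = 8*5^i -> [8, 40, 200, 1000, 5000]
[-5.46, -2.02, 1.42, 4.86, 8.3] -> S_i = -5.46 + 3.44*i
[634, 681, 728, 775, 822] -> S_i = 634 + 47*i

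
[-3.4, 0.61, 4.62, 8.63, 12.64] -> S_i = -3.40 + 4.01*i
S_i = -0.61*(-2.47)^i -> [-0.61, 1.51, -3.72, 9.19, -22.7]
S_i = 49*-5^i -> [49, -245, 1225, -6125, 30625]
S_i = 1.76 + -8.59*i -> [1.76, -6.83, -15.42, -24.01, -32.6]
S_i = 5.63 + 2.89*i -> [5.63, 8.52, 11.41, 14.3, 17.19]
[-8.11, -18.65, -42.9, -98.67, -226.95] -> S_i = -8.11*2.30^i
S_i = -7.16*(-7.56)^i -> [-7.16, 54.13, -409.22, 3093.7, -23388.38]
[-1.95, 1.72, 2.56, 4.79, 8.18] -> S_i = Random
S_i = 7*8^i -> [7, 56, 448, 3584, 28672]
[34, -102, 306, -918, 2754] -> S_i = 34*-3^i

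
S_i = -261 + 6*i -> [-261, -255, -249, -243, -237]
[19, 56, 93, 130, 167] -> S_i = 19 + 37*i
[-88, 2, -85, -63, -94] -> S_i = Random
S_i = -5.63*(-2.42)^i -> [-5.63, 13.62, -32.97, 79.79, -193.09]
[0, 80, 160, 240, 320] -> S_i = 0 + 80*i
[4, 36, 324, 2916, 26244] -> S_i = 4*9^i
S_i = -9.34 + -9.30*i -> [-9.34, -18.64, -27.94, -37.24, -46.54]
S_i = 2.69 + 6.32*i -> [2.69, 9.01, 15.33, 21.65, 27.97]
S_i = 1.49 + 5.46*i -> [1.49, 6.95, 12.41, 17.87, 23.33]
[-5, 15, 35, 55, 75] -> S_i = -5 + 20*i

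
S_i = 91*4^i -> [91, 364, 1456, 5824, 23296]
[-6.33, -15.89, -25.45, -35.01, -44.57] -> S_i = -6.33 + -9.56*i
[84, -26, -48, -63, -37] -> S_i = Random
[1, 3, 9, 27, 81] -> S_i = 1*3^i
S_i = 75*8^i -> [75, 600, 4800, 38400, 307200]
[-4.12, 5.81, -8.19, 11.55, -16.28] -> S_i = -4.12*(-1.41)^i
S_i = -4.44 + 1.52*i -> [-4.44, -2.92, -1.4, 0.12, 1.64]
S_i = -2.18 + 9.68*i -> [-2.18, 7.5, 17.18, 26.86, 36.54]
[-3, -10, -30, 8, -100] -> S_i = Random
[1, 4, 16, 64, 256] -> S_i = 1*4^i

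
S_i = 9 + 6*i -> [9, 15, 21, 27, 33]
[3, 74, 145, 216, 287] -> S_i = 3 + 71*i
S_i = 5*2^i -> [5, 10, 20, 40, 80]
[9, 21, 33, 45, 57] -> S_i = 9 + 12*i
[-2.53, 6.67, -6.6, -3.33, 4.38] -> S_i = Random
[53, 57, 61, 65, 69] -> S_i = 53 + 4*i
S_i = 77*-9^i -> [77, -693, 6237, -56133, 505197]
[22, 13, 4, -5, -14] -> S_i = 22 + -9*i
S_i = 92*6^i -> [92, 552, 3312, 19872, 119232]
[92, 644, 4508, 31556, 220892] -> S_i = 92*7^i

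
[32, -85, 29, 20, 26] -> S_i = Random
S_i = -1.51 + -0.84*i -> [-1.51, -2.35, -3.19, -4.03, -4.87]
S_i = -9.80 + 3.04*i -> [-9.8, -6.76, -3.72, -0.68, 2.36]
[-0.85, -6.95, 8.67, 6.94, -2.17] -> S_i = Random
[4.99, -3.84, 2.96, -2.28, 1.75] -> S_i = 4.99*(-0.77)^i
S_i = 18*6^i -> [18, 108, 648, 3888, 23328]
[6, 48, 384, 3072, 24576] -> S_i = 6*8^i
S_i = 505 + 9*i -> [505, 514, 523, 532, 541]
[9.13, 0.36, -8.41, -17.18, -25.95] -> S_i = 9.13 + -8.77*i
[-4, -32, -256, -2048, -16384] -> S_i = -4*8^i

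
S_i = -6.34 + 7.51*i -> [-6.34, 1.17, 8.68, 16.19, 23.7]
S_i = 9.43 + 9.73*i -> [9.43, 19.16, 28.89, 38.62, 48.35]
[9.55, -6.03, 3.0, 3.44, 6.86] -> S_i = Random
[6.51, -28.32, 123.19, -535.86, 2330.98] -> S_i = 6.51*(-4.35)^i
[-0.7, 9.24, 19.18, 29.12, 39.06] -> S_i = -0.70 + 9.94*i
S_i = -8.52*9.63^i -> [-8.52, -82.05, -790.12, -7608.84, -73273.13]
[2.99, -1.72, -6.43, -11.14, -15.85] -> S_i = 2.99 + -4.71*i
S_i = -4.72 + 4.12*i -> [-4.72, -0.6, 3.52, 7.64, 11.76]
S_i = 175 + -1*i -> [175, 174, 173, 172, 171]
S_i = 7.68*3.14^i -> [7.68, 24.12, 75.72, 237.77, 746.59]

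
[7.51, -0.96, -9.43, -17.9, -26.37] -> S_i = 7.51 + -8.47*i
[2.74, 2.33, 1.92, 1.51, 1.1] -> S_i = 2.74 + -0.41*i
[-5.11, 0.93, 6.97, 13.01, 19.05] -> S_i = -5.11 + 6.04*i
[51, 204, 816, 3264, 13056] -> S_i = 51*4^i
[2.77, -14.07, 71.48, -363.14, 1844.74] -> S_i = 2.77*(-5.08)^i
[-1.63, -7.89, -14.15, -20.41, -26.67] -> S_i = -1.63 + -6.26*i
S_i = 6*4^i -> [6, 24, 96, 384, 1536]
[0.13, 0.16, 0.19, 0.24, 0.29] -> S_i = 0.13*1.22^i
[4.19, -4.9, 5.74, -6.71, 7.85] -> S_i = 4.19*(-1.17)^i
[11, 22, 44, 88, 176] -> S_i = 11*2^i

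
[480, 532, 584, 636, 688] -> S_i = 480 + 52*i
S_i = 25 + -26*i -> [25, -1, -27, -53, -79]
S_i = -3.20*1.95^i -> [-3.2, -6.24, -12.17, -23.73, -46.27]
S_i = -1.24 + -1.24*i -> [-1.24, -2.48, -3.72, -4.96, -6.2]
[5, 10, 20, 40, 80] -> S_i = 5*2^i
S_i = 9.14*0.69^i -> [9.14, 6.31, 4.35, 3.0, 2.07]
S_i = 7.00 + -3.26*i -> [7.0, 3.74, 0.48, -2.78, -6.04]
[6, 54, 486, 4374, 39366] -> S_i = 6*9^i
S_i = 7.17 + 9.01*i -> [7.17, 16.18, 25.19, 34.2, 43.21]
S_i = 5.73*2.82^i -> [5.73, 16.16, 45.57, 128.5, 362.37]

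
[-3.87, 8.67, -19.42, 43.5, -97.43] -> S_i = -3.87*(-2.24)^i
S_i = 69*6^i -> [69, 414, 2484, 14904, 89424]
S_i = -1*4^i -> [-1, -4, -16, -64, -256]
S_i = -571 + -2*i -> [-571, -573, -575, -577, -579]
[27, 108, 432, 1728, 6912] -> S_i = 27*4^i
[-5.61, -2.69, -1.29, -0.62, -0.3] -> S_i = -5.61*0.48^i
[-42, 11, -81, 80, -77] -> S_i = Random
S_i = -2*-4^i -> [-2, 8, -32, 128, -512]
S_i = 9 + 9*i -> [9, 18, 27, 36, 45]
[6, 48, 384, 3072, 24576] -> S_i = 6*8^i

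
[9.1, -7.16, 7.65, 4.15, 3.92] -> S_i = Random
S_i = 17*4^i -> [17, 68, 272, 1088, 4352]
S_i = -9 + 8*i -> [-9, -1, 7, 15, 23]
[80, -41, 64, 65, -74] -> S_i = Random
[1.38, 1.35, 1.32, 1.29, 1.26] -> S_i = 1.38 + -0.03*i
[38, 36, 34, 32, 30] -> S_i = 38 + -2*i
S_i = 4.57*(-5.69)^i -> [4.57, -26.0, 147.96, -841.89, 4790.33]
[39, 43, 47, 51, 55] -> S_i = 39 + 4*i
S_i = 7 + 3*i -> [7, 10, 13, 16, 19]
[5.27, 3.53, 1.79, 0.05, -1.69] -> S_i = 5.27 + -1.74*i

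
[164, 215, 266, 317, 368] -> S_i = 164 + 51*i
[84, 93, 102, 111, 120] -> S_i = 84 + 9*i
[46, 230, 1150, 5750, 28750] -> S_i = 46*5^i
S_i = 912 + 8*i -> [912, 920, 928, 936, 944]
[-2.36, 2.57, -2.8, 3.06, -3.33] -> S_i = -2.36*(-1.09)^i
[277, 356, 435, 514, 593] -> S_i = 277 + 79*i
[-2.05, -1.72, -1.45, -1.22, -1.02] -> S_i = -2.05*0.84^i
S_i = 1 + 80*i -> [1, 81, 161, 241, 321]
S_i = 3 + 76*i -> [3, 79, 155, 231, 307]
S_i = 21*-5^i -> [21, -105, 525, -2625, 13125]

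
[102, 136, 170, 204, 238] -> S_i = 102 + 34*i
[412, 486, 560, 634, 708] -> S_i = 412 + 74*i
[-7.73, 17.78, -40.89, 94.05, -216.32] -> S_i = -7.73*(-2.30)^i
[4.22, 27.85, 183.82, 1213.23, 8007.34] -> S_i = 4.22*6.60^i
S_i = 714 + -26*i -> [714, 688, 662, 636, 610]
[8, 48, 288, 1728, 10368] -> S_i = 8*6^i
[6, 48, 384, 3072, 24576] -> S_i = 6*8^i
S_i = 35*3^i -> [35, 105, 315, 945, 2835]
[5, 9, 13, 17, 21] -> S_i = 5 + 4*i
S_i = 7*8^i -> [7, 56, 448, 3584, 28672]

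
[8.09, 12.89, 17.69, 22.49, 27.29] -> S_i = 8.09 + 4.80*i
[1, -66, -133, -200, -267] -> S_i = 1 + -67*i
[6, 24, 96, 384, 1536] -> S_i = 6*4^i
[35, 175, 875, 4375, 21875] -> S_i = 35*5^i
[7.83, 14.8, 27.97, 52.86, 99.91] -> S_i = 7.83*1.89^i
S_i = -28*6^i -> [-28, -168, -1008, -6048, -36288]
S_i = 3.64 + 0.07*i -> [3.64, 3.71, 3.78, 3.85, 3.92]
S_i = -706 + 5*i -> [-706, -701, -696, -691, -686]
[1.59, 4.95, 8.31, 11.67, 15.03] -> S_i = 1.59 + 3.36*i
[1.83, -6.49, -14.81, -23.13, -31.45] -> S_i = 1.83 + -8.32*i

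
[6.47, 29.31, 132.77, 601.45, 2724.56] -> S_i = 6.47*4.53^i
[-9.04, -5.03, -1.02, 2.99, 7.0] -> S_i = -9.04 + 4.01*i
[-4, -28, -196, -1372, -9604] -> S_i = -4*7^i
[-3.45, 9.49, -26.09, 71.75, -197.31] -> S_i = -3.45*(-2.75)^i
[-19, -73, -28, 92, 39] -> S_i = Random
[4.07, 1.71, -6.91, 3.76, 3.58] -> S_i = Random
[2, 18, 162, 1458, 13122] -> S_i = 2*9^i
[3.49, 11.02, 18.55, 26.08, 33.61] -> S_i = 3.49 + 7.53*i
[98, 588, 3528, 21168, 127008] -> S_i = 98*6^i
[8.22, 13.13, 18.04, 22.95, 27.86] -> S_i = 8.22 + 4.91*i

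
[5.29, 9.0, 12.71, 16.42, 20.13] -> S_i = 5.29 + 3.71*i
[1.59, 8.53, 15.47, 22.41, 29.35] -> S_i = 1.59 + 6.94*i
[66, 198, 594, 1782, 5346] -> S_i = 66*3^i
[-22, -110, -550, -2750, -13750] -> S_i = -22*5^i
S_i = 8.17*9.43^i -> [8.17, 77.04, 726.52, 6851.05, 64605.4]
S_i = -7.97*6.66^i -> [-7.97, -53.08, -353.51, -2354.4, -15680.33]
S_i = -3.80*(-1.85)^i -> [-3.8, 7.03, -13.01, 24.06, -44.51]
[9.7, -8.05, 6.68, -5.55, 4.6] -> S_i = 9.70*(-0.83)^i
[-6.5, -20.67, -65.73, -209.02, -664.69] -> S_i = -6.50*3.18^i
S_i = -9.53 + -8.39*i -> [-9.53, -17.92, -26.31, -34.7, -43.09]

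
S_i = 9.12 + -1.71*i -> [9.12, 7.41, 5.7, 3.99, 2.28]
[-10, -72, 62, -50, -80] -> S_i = Random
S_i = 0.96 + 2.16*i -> [0.96, 3.12, 5.28, 7.44, 9.6]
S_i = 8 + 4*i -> [8, 12, 16, 20, 24]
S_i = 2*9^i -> [2, 18, 162, 1458, 13122]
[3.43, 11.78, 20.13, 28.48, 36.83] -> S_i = 3.43 + 8.35*i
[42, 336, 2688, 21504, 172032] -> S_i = 42*8^i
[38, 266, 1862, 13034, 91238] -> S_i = 38*7^i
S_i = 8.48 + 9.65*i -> [8.48, 18.13, 27.78, 37.43, 47.08]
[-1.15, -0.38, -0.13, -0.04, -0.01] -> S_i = -1.15*0.33^i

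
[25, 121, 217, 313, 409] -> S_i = 25 + 96*i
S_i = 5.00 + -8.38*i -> [5.0, -3.38, -11.76, -20.14, -28.52]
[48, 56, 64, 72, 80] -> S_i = 48 + 8*i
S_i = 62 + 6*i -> [62, 68, 74, 80, 86]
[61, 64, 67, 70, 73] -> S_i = 61 + 3*i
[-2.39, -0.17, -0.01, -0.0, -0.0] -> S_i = -2.39*0.07^i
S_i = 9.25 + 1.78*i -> [9.25, 11.03, 12.81, 14.59, 16.37]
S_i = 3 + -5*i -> [3, -2, -7, -12, -17]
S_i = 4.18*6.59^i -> [4.18, 27.55, 181.53, 1196.28, 7883.48]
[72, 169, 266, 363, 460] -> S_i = 72 + 97*i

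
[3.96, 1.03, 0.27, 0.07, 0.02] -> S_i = 3.96*0.26^i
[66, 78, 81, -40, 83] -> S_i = Random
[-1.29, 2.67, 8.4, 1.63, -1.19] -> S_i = Random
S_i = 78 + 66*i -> [78, 144, 210, 276, 342]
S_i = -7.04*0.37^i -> [-7.04, -2.6, -0.96, -0.36, -0.13]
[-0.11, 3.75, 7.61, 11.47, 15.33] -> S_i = -0.11 + 3.86*i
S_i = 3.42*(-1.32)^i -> [3.42, -4.51, 5.96, -7.87, 10.38]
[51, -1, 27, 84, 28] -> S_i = Random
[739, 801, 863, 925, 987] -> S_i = 739 + 62*i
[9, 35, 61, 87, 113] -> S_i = 9 + 26*i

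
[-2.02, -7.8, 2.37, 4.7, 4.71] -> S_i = Random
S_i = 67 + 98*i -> [67, 165, 263, 361, 459]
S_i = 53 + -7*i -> [53, 46, 39, 32, 25]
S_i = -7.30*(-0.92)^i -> [-7.3, 6.72, -6.18, 5.68, -5.23]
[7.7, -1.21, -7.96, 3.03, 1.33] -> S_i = Random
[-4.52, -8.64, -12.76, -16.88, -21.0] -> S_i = -4.52 + -4.12*i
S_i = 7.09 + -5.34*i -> [7.09, 1.75, -3.59, -8.93, -14.27]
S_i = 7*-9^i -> [7, -63, 567, -5103, 45927]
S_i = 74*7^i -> [74, 518, 3626, 25382, 177674]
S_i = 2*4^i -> [2, 8, 32, 128, 512]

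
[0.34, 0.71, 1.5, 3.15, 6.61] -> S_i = 0.34*2.10^i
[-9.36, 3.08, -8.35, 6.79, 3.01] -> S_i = Random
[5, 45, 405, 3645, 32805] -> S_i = 5*9^i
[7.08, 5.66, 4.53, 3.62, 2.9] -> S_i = 7.08*0.80^i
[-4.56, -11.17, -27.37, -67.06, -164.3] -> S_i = -4.56*2.45^i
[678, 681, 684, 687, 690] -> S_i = 678 + 3*i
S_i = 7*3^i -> [7, 21, 63, 189, 567]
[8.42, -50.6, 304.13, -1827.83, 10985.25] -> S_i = 8.42*(-6.01)^i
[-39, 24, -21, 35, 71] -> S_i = Random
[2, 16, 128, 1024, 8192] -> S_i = 2*8^i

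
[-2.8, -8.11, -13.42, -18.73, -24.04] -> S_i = -2.80 + -5.31*i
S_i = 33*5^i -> [33, 165, 825, 4125, 20625]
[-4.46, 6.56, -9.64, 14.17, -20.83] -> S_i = -4.46*(-1.47)^i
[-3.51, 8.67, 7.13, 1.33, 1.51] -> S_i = Random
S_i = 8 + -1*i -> [8, 7, 6, 5, 4]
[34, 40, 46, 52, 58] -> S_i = 34 + 6*i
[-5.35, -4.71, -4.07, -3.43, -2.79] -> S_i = -5.35 + 0.64*i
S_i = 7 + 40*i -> [7, 47, 87, 127, 167]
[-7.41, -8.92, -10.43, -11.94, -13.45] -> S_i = -7.41 + -1.51*i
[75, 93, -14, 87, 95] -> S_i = Random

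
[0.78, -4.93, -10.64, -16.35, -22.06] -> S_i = 0.78 + -5.71*i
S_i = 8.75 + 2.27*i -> [8.75, 11.02, 13.29, 15.56, 17.83]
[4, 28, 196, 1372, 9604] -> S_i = 4*7^i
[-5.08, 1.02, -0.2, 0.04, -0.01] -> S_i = -5.08*(-0.20)^i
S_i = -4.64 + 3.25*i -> [-4.64, -1.39, 1.86, 5.11, 8.36]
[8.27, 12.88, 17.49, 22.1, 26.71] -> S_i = 8.27 + 4.61*i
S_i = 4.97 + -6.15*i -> [4.97, -1.18, -7.33, -13.48, -19.63]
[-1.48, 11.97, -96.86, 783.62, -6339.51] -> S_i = -1.48*(-8.09)^i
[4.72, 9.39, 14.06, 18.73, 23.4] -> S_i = 4.72 + 4.67*i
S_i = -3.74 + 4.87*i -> [-3.74, 1.13, 6.0, 10.87, 15.74]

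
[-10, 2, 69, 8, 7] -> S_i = Random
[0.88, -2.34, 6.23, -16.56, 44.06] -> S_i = 0.88*(-2.66)^i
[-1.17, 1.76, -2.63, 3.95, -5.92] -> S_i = -1.17*(-1.50)^i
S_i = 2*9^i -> [2, 18, 162, 1458, 13122]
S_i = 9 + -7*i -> [9, 2, -5, -12, -19]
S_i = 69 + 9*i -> [69, 78, 87, 96, 105]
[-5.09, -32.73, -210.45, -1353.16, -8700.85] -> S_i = -5.09*6.43^i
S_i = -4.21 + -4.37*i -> [-4.21, -8.58, -12.95, -17.32, -21.69]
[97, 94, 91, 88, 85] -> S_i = 97 + -3*i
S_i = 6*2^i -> [6, 12, 24, 48, 96]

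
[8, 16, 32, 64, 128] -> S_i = 8*2^i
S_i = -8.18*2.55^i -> [-8.18, -20.86, -53.19, -135.64, -345.87]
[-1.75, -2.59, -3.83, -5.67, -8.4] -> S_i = -1.75*1.48^i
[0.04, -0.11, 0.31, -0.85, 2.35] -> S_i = 0.04*(-2.77)^i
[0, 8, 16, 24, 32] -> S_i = 0 + 8*i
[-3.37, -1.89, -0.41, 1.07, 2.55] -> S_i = -3.37 + 1.48*i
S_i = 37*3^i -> [37, 111, 333, 999, 2997]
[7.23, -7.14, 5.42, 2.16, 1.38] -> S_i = Random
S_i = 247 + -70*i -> [247, 177, 107, 37, -33]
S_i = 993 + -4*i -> [993, 989, 985, 981, 977]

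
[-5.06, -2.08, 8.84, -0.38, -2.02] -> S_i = Random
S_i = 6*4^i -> [6, 24, 96, 384, 1536]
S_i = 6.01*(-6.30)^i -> [6.01, -37.86, 238.54, -1502.78, 9467.53]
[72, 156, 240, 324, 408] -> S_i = 72 + 84*i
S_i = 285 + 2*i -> [285, 287, 289, 291, 293]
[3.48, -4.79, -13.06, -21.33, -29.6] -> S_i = 3.48 + -8.27*i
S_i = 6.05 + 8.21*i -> [6.05, 14.26, 22.47, 30.68, 38.89]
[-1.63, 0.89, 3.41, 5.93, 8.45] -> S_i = -1.63 + 2.52*i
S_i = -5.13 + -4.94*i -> [-5.13, -10.07, -15.01, -19.95, -24.89]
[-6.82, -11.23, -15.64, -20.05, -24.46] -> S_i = -6.82 + -4.41*i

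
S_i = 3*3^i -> [3, 9, 27, 81, 243]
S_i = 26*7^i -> [26, 182, 1274, 8918, 62426]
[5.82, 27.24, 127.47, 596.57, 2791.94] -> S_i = 5.82*4.68^i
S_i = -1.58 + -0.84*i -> [-1.58, -2.42, -3.26, -4.1, -4.94]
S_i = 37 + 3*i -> [37, 40, 43, 46, 49]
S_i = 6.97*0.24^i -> [6.97, 1.67, 0.4, 0.1, 0.02]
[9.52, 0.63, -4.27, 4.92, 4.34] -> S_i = Random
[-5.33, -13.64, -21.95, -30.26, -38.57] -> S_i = -5.33 + -8.31*i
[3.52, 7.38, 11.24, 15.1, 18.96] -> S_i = 3.52 + 3.86*i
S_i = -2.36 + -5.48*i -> [-2.36, -7.84, -13.32, -18.8, -24.28]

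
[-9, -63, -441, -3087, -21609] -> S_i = -9*7^i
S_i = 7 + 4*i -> [7, 11, 15, 19, 23]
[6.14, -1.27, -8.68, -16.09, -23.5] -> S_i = 6.14 + -7.41*i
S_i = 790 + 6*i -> [790, 796, 802, 808, 814]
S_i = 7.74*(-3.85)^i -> [7.74, -29.8, 114.73, -441.7, 1700.53]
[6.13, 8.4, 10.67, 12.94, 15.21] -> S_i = 6.13 + 2.27*i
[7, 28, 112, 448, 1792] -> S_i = 7*4^i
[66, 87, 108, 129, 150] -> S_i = 66 + 21*i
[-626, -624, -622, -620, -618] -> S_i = -626 + 2*i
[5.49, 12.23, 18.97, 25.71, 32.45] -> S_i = 5.49 + 6.74*i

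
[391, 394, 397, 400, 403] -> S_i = 391 + 3*i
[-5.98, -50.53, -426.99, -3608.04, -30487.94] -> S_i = -5.98*8.45^i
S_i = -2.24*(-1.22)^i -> [-2.24, 2.73, -3.33, 4.07, -4.96]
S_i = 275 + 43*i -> [275, 318, 361, 404, 447]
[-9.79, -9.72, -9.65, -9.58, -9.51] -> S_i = -9.79 + 0.07*i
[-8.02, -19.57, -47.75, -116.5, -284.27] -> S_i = -8.02*2.44^i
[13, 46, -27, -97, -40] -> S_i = Random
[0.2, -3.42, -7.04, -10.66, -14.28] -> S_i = 0.20 + -3.62*i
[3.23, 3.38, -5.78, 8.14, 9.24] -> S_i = Random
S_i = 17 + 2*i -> [17, 19, 21, 23, 25]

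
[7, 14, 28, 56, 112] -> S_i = 7*2^i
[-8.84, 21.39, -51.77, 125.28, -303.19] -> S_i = -8.84*(-2.42)^i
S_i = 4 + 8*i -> [4, 12, 20, 28, 36]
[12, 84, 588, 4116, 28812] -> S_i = 12*7^i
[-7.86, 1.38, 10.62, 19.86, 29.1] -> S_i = -7.86 + 9.24*i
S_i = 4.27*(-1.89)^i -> [4.27, -8.07, 15.25, -28.83, 54.48]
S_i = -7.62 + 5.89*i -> [-7.62, -1.73, 4.16, 10.05, 15.94]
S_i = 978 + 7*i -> [978, 985, 992, 999, 1006]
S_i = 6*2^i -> [6, 12, 24, 48, 96]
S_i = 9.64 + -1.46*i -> [9.64, 8.18, 6.72, 5.26, 3.8]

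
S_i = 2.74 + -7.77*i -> [2.74, -5.03, -12.8, -20.57, -28.34]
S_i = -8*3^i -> [-8, -24, -72, -216, -648]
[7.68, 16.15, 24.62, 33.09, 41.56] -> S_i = 7.68 + 8.47*i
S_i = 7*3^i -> [7, 21, 63, 189, 567]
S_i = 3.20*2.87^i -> [3.2, 9.18, 26.36, 75.65, 217.11]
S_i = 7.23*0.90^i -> [7.23, 6.51, 5.86, 5.27, 4.74]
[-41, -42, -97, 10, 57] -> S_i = Random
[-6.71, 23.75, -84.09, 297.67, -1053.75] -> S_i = -6.71*(-3.54)^i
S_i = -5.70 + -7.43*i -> [-5.7, -13.13, -20.56, -27.99, -35.42]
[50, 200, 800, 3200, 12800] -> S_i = 50*4^i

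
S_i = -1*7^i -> [-1, -7, -49, -343, -2401]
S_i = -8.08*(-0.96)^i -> [-8.08, 7.76, -7.45, 7.15, -6.86]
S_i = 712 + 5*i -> [712, 717, 722, 727, 732]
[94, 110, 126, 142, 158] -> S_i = 94 + 16*i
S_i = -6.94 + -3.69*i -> [-6.94, -10.63, -14.32, -18.01, -21.7]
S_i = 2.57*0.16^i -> [2.57, 0.41, 0.07, 0.01, 0.0]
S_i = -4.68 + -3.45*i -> [-4.68, -8.13, -11.58, -15.03, -18.48]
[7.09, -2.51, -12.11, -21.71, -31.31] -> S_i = 7.09 + -9.60*i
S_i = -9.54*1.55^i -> [-9.54, -14.79, -22.92, -35.53, -55.06]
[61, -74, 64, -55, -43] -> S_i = Random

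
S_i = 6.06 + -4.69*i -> [6.06, 1.37, -3.32, -8.01, -12.7]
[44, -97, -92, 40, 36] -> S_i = Random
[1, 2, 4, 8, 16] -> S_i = 1*2^i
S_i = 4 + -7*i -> [4, -3, -10, -17, -24]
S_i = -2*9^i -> [-2, -18, -162, -1458, -13122]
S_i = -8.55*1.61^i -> [-8.55, -13.77, -22.16, -35.68, -57.45]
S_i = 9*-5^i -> [9, -45, 225, -1125, 5625]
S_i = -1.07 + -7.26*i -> [-1.07, -8.33, -15.59, -22.85, -30.11]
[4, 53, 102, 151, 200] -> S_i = 4 + 49*i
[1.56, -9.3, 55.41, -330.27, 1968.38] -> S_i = 1.56*(-5.96)^i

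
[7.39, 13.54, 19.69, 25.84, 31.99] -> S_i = 7.39 + 6.15*i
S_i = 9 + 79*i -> [9, 88, 167, 246, 325]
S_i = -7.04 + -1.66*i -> [-7.04, -8.7, -10.36, -12.02, -13.68]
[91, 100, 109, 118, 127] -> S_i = 91 + 9*i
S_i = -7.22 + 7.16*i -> [-7.22, -0.06, 7.1, 14.26, 21.42]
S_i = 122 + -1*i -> [122, 121, 120, 119, 118]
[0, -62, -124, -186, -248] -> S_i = 0 + -62*i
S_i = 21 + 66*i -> [21, 87, 153, 219, 285]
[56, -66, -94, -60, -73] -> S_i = Random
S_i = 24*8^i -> [24, 192, 1536, 12288, 98304]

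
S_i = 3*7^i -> [3, 21, 147, 1029, 7203]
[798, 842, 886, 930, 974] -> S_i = 798 + 44*i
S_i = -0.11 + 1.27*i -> [-0.11, 1.16, 2.43, 3.7, 4.97]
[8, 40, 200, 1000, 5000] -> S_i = 8*5^i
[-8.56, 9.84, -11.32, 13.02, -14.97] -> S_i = -8.56*(-1.15)^i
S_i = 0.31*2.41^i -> [0.31, 0.75, 1.8, 4.34, 10.46]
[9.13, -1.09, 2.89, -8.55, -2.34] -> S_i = Random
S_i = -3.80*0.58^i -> [-3.8, -2.2, -1.28, -0.74, -0.43]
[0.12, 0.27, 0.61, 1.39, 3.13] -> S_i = 0.12*2.26^i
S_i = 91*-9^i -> [91, -819, 7371, -66339, 597051]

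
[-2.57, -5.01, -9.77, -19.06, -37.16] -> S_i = -2.57*1.95^i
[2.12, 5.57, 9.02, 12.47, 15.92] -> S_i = 2.12 + 3.45*i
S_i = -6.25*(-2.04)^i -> [-6.25, 12.75, -26.01, 53.06, -108.24]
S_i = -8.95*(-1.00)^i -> [-8.95, 8.95, -8.95, 8.95, -8.95]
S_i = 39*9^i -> [39, 351, 3159, 28431, 255879]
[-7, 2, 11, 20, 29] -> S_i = -7 + 9*i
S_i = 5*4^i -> [5, 20, 80, 320, 1280]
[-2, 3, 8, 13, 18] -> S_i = -2 + 5*i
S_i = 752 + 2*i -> [752, 754, 756, 758, 760]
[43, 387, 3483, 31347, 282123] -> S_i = 43*9^i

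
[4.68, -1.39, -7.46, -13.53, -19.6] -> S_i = 4.68 + -6.07*i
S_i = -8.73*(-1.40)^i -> [-8.73, 12.22, -17.11, 23.96, -33.54]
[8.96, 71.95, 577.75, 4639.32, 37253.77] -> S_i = 8.96*8.03^i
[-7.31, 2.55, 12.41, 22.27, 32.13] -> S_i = -7.31 + 9.86*i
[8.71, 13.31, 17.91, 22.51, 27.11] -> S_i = 8.71 + 4.60*i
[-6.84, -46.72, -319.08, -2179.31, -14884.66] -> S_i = -6.84*6.83^i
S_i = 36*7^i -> [36, 252, 1764, 12348, 86436]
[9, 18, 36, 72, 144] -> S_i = 9*2^i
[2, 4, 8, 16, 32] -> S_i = 2*2^i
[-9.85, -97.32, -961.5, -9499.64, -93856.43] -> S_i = -9.85*9.88^i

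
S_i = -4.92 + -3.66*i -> [-4.92, -8.58, -12.24, -15.9, -19.56]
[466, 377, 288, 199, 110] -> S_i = 466 + -89*i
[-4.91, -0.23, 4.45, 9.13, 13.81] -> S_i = -4.91 + 4.68*i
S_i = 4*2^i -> [4, 8, 16, 32, 64]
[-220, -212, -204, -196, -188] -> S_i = -220 + 8*i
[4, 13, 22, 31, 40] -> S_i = 4 + 9*i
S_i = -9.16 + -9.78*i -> [-9.16, -18.94, -28.72, -38.5, -48.28]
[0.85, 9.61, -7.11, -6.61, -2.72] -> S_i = Random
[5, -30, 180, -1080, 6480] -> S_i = 5*-6^i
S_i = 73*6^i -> [73, 438, 2628, 15768, 94608]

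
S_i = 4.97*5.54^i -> [4.97, 27.53, 152.54, 845.06, 4681.61]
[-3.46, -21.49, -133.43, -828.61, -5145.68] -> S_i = -3.46*6.21^i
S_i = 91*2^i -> [91, 182, 364, 728, 1456]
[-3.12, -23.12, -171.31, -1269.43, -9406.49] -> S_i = -3.12*7.41^i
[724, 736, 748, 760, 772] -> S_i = 724 + 12*i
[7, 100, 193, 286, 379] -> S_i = 7 + 93*i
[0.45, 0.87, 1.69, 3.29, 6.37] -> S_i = 0.45*1.94^i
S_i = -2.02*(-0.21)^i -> [-2.02, 0.42, -0.09, 0.02, -0.0]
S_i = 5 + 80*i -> [5, 85, 165, 245, 325]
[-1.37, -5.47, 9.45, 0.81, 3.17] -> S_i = Random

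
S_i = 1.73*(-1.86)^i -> [1.73, -3.22, 5.99, -11.13, 20.71]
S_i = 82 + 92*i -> [82, 174, 266, 358, 450]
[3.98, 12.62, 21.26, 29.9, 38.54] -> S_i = 3.98 + 8.64*i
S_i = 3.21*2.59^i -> [3.21, 8.31, 21.53, 55.77, 144.45]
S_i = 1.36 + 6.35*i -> [1.36, 7.71, 14.06, 20.41, 26.76]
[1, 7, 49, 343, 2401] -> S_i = 1*7^i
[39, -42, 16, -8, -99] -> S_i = Random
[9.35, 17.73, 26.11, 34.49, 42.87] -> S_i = 9.35 + 8.38*i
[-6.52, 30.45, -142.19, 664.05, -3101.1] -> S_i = -6.52*(-4.67)^i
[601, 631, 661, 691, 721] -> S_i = 601 + 30*i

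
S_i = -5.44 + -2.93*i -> [-5.44, -8.37, -11.3, -14.23, -17.16]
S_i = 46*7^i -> [46, 322, 2254, 15778, 110446]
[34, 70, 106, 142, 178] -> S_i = 34 + 36*i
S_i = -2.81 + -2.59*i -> [-2.81, -5.4, -7.99, -10.58, -13.17]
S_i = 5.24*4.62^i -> [5.24, 24.21, 111.84, 516.72, 2387.26]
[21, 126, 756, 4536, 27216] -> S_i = 21*6^i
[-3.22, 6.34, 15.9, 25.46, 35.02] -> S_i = -3.22 + 9.56*i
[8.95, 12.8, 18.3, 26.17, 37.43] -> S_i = 8.95*1.43^i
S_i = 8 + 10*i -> [8, 18, 28, 38, 48]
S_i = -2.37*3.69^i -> [-2.37, -8.75, -32.27, -119.08, -439.39]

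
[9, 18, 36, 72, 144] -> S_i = 9*2^i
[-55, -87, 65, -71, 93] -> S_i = Random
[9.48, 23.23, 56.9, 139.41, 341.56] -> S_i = 9.48*2.45^i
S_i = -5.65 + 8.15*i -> [-5.65, 2.5, 10.65, 18.8, 26.95]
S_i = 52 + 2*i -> [52, 54, 56, 58, 60]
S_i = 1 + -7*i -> [1, -6, -13, -20, -27]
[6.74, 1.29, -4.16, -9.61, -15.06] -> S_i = 6.74 + -5.45*i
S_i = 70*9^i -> [70, 630, 5670, 51030, 459270]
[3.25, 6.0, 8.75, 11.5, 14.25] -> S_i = 3.25 + 2.75*i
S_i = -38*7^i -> [-38, -266, -1862, -13034, -91238]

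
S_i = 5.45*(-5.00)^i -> [5.45, -27.25, 136.25, -681.25, 3406.25]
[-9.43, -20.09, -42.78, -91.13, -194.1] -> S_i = -9.43*2.13^i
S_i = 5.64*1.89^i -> [5.64, 10.66, 20.15, 38.08, 71.97]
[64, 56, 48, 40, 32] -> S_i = 64 + -8*i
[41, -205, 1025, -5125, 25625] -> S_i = 41*-5^i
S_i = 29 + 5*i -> [29, 34, 39, 44, 49]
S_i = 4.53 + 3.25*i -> [4.53, 7.78, 11.03, 14.28, 17.53]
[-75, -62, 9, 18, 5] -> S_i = Random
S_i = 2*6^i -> [2, 12, 72, 432, 2592]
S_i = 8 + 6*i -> [8, 14, 20, 26, 32]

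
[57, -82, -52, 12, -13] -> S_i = Random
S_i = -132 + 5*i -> [-132, -127, -122, -117, -112]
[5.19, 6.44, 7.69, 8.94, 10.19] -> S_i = 5.19 + 1.25*i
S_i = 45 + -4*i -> [45, 41, 37, 33, 29]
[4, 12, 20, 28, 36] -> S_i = 4 + 8*i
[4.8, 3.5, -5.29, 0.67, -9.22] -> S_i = Random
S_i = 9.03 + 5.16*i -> [9.03, 14.19, 19.35, 24.51, 29.67]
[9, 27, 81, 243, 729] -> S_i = 9*3^i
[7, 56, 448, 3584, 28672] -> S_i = 7*8^i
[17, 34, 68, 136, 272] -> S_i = 17*2^i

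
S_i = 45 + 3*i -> [45, 48, 51, 54, 57]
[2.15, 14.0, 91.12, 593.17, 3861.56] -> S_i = 2.15*6.51^i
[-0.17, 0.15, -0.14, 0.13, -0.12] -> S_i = -0.17*(-0.91)^i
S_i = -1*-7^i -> [-1, 7, -49, 343, -2401]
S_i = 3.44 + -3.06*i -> [3.44, 0.38, -2.68, -5.74, -8.8]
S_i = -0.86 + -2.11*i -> [-0.86, -2.97, -5.08, -7.19, -9.3]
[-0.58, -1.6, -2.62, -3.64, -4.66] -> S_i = -0.58 + -1.02*i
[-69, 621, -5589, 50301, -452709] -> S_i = -69*-9^i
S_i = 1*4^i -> [1, 4, 16, 64, 256]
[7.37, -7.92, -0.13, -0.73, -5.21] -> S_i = Random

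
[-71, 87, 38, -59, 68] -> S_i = Random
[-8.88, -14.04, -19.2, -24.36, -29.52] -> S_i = -8.88 + -5.16*i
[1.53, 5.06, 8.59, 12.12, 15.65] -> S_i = 1.53 + 3.53*i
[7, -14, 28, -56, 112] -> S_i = 7*-2^i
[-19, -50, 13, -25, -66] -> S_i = Random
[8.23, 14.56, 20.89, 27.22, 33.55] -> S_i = 8.23 + 6.33*i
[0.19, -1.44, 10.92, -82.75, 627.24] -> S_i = 0.19*(-7.58)^i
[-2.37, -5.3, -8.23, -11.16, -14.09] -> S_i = -2.37 + -2.93*i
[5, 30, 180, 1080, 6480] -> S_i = 5*6^i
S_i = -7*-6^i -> [-7, 42, -252, 1512, -9072]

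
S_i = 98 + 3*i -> [98, 101, 104, 107, 110]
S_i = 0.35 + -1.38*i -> [0.35, -1.03, -2.41, -3.79, -5.17]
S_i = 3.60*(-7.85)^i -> [3.6, -28.26, 221.84, -1741.45, 13670.4]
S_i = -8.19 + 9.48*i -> [-8.19, 1.29, 10.77, 20.25, 29.73]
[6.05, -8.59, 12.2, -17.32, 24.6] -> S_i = 6.05*(-1.42)^i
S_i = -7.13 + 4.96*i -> [-7.13, -2.17, 2.79, 7.75, 12.71]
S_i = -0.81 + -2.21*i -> [-0.81, -3.02, -5.23, -7.44, -9.65]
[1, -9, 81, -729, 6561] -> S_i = 1*-9^i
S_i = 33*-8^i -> [33, -264, 2112, -16896, 135168]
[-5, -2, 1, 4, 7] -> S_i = -5 + 3*i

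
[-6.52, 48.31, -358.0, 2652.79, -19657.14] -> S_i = -6.52*(-7.41)^i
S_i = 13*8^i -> [13, 104, 832, 6656, 53248]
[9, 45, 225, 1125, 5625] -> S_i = 9*5^i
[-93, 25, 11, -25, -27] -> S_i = Random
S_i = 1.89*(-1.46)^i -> [1.89, -2.76, 4.03, -5.88, 8.59]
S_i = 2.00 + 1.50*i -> [2.0, 3.5, 5.0, 6.5, 8.0]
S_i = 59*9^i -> [59, 531, 4779, 43011, 387099]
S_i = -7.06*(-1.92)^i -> [-7.06, 13.56, -26.03, 49.97, -95.94]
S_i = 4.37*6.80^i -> [4.37, 29.72, 202.07, 1374.07, 9343.66]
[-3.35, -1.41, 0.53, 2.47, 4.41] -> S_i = -3.35 + 1.94*i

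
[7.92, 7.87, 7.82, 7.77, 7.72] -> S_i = 7.92 + -0.05*i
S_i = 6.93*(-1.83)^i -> [6.93, -12.68, 23.21, -42.47, 77.72]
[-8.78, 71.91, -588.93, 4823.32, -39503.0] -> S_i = -8.78*(-8.19)^i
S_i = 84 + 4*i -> [84, 88, 92, 96, 100]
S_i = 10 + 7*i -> [10, 17, 24, 31, 38]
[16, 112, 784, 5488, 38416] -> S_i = 16*7^i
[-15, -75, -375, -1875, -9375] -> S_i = -15*5^i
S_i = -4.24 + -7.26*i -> [-4.24, -11.5, -18.76, -26.02, -33.28]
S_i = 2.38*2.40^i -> [2.38, 5.71, 13.71, 32.9, 78.96]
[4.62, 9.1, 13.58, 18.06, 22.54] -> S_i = 4.62 + 4.48*i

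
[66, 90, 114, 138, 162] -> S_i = 66 + 24*i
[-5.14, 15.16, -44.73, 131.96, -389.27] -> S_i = -5.14*(-2.95)^i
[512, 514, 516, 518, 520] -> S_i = 512 + 2*i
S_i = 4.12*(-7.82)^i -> [4.12, -32.22, 251.95, -1970.23, 15407.22]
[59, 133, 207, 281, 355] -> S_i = 59 + 74*i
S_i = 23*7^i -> [23, 161, 1127, 7889, 55223]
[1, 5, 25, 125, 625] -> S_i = 1*5^i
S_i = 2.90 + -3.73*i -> [2.9, -0.83, -4.56, -8.29, -12.02]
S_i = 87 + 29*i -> [87, 116, 145, 174, 203]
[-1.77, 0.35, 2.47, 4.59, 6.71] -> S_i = -1.77 + 2.12*i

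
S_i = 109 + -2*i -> [109, 107, 105, 103, 101]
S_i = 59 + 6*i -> [59, 65, 71, 77, 83]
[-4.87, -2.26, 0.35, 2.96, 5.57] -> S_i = -4.87 + 2.61*i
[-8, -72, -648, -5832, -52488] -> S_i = -8*9^i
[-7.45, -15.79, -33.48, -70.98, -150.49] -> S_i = -7.45*2.12^i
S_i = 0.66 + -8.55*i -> [0.66, -7.89, -16.44, -24.99, -33.54]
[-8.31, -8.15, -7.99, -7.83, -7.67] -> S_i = -8.31 + 0.16*i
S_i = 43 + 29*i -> [43, 72, 101, 130, 159]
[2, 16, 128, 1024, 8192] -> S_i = 2*8^i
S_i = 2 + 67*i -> [2, 69, 136, 203, 270]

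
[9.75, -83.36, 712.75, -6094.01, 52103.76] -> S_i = 9.75*(-8.55)^i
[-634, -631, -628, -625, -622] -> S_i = -634 + 3*i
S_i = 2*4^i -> [2, 8, 32, 128, 512]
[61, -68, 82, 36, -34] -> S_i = Random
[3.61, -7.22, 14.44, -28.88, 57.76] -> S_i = 3.61*(-2.00)^i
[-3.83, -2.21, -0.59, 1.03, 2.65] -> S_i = -3.83 + 1.62*i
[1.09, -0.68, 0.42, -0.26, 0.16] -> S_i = 1.09*(-0.62)^i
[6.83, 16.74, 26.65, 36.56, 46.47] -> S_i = 6.83 + 9.91*i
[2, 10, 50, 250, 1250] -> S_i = 2*5^i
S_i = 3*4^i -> [3, 12, 48, 192, 768]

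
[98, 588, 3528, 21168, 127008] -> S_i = 98*6^i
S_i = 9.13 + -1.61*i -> [9.13, 7.52, 5.91, 4.3, 2.69]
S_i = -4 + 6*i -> [-4, 2, 8, 14, 20]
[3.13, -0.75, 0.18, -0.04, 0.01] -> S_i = 3.13*(-0.24)^i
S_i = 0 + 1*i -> [0, 1, 2, 3, 4]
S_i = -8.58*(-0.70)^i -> [-8.58, 6.01, -4.2, 2.94, -2.06]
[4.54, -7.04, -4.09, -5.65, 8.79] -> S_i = Random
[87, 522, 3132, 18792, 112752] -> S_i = 87*6^i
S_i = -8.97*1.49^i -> [-8.97, -13.37, -19.91, -29.67, -44.21]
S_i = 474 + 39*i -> [474, 513, 552, 591, 630]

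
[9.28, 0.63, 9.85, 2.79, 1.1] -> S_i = Random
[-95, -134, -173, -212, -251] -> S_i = -95 + -39*i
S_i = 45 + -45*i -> [45, 0, -45, -90, -135]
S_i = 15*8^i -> [15, 120, 960, 7680, 61440]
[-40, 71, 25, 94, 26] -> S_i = Random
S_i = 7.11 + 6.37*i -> [7.11, 13.48, 19.85, 26.22, 32.59]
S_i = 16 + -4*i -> [16, 12, 8, 4, 0]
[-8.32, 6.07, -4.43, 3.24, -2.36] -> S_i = -8.32*(-0.73)^i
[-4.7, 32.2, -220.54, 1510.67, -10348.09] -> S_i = -4.70*(-6.85)^i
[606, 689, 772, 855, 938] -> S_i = 606 + 83*i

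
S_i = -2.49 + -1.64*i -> [-2.49, -4.13, -5.77, -7.41, -9.05]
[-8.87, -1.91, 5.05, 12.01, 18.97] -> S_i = -8.87 + 6.96*i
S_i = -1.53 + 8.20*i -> [-1.53, 6.67, 14.87, 23.07, 31.27]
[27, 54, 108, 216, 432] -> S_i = 27*2^i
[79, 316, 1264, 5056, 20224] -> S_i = 79*4^i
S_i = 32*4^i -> [32, 128, 512, 2048, 8192]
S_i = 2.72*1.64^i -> [2.72, 4.46, 7.32, 12.0, 19.68]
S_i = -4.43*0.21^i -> [-4.43, -0.93, -0.2, -0.04, -0.01]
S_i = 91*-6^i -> [91, -546, 3276, -19656, 117936]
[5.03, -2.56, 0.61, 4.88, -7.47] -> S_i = Random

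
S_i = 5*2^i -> [5, 10, 20, 40, 80]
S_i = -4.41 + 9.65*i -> [-4.41, 5.24, 14.89, 24.54, 34.19]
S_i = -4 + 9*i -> [-4, 5, 14, 23, 32]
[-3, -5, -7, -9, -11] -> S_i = -3 + -2*i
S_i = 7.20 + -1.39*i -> [7.2, 5.81, 4.42, 3.03, 1.64]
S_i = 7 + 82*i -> [7, 89, 171, 253, 335]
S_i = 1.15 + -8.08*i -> [1.15, -6.93, -15.01, -23.09, -31.17]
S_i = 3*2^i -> [3, 6, 12, 24, 48]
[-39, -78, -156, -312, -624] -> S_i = -39*2^i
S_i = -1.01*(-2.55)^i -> [-1.01, 2.58, -6.57, 16.75, -42.71]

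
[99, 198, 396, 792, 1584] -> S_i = 99*2^i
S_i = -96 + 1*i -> [-96, -95, -94, -93, -92]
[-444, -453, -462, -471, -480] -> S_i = -444 + -9*i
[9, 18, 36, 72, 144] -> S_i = 9*2^i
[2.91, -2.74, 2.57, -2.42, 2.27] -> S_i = 2.91*(-0.94)^i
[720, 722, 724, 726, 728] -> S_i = 720 + 2*i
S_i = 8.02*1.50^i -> [8.02, 12.03, 18.04, 27.07, 40.6]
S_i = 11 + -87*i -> [11, -76, -163, -250, -337]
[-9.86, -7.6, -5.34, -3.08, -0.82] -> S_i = -9.86 + 2.26*i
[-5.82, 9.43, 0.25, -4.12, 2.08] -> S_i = Random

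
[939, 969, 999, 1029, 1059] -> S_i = 939 + 30*i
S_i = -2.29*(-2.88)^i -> [-2.29, 6.6, -18.99, 54.7, -157.55]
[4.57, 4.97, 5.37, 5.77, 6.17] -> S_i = 4.57 + 0.40*i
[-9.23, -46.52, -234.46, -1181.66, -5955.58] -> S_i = -9.23*5.04^i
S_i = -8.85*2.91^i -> [-8.85, -25.75, -74.94, -218.08, -634.62]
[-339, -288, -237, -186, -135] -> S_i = -339 + 51*i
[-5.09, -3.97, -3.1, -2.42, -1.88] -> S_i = -5.09*0.78^i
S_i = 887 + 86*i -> [887, 973, 1059, 1145, 1231]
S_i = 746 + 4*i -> [746, 750, 754, 758, 762]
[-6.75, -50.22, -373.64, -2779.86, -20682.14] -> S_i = -6.75*7.44^i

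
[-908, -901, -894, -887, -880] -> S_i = -908 + 7*i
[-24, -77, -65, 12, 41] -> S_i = Random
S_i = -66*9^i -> [-66, -594, -5346, -48114, -433026]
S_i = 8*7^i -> [8, 56, 392, 2744, 19208]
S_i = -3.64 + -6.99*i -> [-3.64, -10.63, -17.62, -24.61, -31.6]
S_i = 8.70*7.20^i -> [8.7, 62.64, 451.01, 3247.26, 23380.25]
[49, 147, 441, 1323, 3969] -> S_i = 49*3^i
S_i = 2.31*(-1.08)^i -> [2.31, -2.49, 2.69, -2.91, 3.14]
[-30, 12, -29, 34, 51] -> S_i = Random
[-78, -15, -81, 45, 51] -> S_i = Random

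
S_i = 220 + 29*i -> [220, 249, 278, 307, 336]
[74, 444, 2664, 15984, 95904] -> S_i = 74*6^i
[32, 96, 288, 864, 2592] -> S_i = 32*3^i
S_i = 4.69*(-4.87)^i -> [4.69, -22.84, 111.23, -541.7, 2638.08]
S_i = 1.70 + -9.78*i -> [1.7, -8.08, -17.86, -27.64, -37.42]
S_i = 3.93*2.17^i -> [3.93, 8.53, 18.51, 40.16, 87.14]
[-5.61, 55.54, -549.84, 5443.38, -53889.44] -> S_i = -5.61*(-9.90)^i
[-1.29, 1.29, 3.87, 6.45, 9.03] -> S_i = -1.29 + 2.58*i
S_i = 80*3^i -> [80, 240, 720, 2160, 6480]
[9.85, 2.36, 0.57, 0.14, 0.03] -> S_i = 9.85*0.24^i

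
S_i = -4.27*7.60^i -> [-4.27, -32.45, -246.64, -1874.43, -14245.65]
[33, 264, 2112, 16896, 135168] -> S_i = 33*8^i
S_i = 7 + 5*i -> [7, 12, 17, 22, 27]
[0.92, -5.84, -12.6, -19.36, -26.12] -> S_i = 0.92 + -6.76*i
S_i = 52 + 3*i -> [52, 55, 58, 61, 64]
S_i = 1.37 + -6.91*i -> [1.37, -5.54, -12.45, -19.36, -26.27]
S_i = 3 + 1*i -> [3, 4, 5, 6, 7]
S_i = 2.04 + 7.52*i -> [2.04, 9.56, 17.08, 24.6, 32.12]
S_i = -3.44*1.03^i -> [-3.44, -3.54, -3.65, -3.76, -3.87]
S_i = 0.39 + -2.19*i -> [0.39, -1.8, -3.99, -6.18, -8.37]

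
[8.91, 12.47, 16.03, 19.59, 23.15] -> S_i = 8.91 + 3.56*i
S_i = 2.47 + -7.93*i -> [2.47, -5.46, -13.39, -21.32, -29.25]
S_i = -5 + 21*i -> [-5, 16, 37, 58, 79]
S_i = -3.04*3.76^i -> [-3.04, -11.43, -42.98, -161.6, -607.61]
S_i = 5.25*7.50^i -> [5.25, 39.38, 295.31, 2214.84, 16611.33]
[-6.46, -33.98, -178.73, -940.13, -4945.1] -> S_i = -6.46*5.26^i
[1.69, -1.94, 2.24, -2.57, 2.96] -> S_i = 1.69*(-1.15)^i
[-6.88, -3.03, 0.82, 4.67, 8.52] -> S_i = -6.88 + 3.85*i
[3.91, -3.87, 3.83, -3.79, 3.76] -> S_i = 3.91*(-0.99)^i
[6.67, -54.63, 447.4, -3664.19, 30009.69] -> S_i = 6.67*(-8.19)^i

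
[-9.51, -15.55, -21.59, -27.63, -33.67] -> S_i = -9.51 + -6.04*i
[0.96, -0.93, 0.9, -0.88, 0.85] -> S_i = 0.96*(-0.97)^i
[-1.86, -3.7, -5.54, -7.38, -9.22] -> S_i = -1.86 + -1.84*i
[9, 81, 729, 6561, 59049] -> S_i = 9*9^i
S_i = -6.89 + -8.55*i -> [-6.89, -15.44, -23.99, -32.54, -41.09]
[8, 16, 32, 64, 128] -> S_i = 8*2^i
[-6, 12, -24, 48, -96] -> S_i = -6*-2^i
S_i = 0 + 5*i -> [0, 5, 10, 15, 20]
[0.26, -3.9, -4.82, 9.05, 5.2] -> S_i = Random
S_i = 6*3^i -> [6, 18, 54, 162, 486]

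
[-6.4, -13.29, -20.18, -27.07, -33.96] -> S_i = -6.40 + -6.89*i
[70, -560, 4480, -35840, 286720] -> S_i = 70*-8^i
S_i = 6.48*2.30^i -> [6.48, 14.9, 34.28, 78.84, 181.34]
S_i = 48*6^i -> [48, 288, 1728, 10368, 62208]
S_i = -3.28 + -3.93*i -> [-3.28, -7.21, -11.14, -15.07, -19.0]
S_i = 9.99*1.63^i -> [9.99, 16.28, 26.54, 43.26, 70.52]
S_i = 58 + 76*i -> [58, 134, 210, 286, 362]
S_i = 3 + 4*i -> [3, 7, 11, 15, 19]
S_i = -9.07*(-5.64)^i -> [-9.07, 51.15, -288.51, 1627.21, -9177.49]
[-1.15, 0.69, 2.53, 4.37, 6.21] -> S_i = -1.15 + 1.84*i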